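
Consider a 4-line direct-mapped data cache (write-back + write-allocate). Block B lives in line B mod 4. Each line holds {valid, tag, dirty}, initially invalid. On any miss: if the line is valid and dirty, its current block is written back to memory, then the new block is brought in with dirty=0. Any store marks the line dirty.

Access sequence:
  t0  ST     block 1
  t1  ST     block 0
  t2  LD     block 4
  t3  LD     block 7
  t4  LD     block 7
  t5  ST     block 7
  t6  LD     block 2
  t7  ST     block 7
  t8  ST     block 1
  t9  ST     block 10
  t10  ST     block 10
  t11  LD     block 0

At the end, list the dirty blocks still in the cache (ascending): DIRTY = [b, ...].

0: W B1 → L1 miss [D]
1: W B0 → L0 miss [D]
2: R B4 → L0 miss wb→B0 [-]
3: R B7 → L3 miss [-]
4: R B7 → L3 hit [-]
5: W B7 → L3 hit [D]
6: R B2 → L2 miss [-]
7: W B7 → L3 hit [D]
8: W B1 → L1 hit [D]
9: W B10 → L2 miss [D]
10: W B10 → L2 hit [D]
11: R B0 → L0 miss [-]

DIRTY = [1, 7, 10]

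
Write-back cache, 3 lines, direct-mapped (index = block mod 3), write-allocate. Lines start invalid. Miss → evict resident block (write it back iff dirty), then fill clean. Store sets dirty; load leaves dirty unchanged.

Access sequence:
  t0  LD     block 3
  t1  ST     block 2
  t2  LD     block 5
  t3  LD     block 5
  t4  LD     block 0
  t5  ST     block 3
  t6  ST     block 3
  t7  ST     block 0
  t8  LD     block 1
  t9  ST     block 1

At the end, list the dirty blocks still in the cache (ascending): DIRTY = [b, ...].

DIRTY = [0, 1]

0: R B3 → L0 miss [-]
1: W B2 → L2 miss [D]
2: R B5 → L2 miss wb→B2 [-]
3: R B5 → L2 hit [-]
4: R B0 → L0 miss [-]
5: W B3 → L0 miss [D]
6: W B3 → L0 hit [D]
7: W B0 → L0 miss wb→B3 [D]
8: R B1 → L1 miss [-]
9: W B1 → L1 hit [D]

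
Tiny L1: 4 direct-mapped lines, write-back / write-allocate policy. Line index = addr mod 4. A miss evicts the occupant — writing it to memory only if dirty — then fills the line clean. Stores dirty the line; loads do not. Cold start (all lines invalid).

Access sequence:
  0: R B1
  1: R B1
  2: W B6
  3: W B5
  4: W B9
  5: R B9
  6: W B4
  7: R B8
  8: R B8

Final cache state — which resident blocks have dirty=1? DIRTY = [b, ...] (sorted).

DIRTY = [6, 9]

  0 | R B1 → L1 miss [-]
  1 | R B1 → L1 hit [-]
  2 | W B6 → L2 miss [D]
  3 | W B5 → L1 miss [D]
  4 | W B9 → L1 miss wb→B5 [D]
  5 | R B9 → L1 hit [D]
  6 | W B4 → L0 miss [D]
  7 | R B8 → L0 miss wb→B4 [-]
  8 | R B8 → L0 hit [-]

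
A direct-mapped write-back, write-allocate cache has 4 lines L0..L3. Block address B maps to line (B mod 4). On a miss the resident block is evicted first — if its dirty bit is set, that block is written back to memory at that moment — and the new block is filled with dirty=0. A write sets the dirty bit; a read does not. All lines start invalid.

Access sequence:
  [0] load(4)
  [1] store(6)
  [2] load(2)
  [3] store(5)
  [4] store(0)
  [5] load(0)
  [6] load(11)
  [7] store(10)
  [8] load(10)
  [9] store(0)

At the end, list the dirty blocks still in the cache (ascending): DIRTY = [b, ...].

0: R B4 -> L0 miss  d=-]
1: W B6 -> L2 miss  d=D]
2: R B2 -> L2 miss wb->B6  d=-]
3: W B5 -> L1 miss  d=D]
4: W B0 -> L0 miss  d=D]
5: R B0 -> L0 hit  d=D]
6: R B11 -> L3 miss  d=-]
7: W B10 -> L2 miss  d=D]
8: R B10 -> L2 hit  d=D]
9: W B0 -> L0 hit  d=D]

DIRTY = [0, 5, 10]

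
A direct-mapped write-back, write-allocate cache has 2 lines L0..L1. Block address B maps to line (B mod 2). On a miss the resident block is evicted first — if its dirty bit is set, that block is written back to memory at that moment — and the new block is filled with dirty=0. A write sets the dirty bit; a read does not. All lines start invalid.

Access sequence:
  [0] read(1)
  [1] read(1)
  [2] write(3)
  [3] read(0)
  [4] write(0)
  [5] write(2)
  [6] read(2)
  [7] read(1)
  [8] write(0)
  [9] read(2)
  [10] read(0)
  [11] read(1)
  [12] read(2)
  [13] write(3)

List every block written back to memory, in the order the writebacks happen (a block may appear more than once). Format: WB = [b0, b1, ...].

  0 | R B1 → L1 miss [-]
  1 | R B1 → L1 hit [-]
  2 | W B3 → L1 miss [D]
  3 | R B0 → L0 miss [-]
  4 | W B0 → L0 hit [D]
  5 | W B2 → L0 miss wb→B0 [D]
  6 | R B2 → L0 hit [D]
  7 | R B1 → L1 miss wb→B3 [-]
  8 | W B0 → L0 miss wb→B2 [D]
  9 | R B2 → L0 miss wb→B0 [-]
  10 | R B0 → L0 miss [-]
  11 | R B1 → L1 hit [-]
  12 | R B2 → L0 miss [-]
  13 | W B3 → L1 miss [D]

WB = [0, 3, 2, 0]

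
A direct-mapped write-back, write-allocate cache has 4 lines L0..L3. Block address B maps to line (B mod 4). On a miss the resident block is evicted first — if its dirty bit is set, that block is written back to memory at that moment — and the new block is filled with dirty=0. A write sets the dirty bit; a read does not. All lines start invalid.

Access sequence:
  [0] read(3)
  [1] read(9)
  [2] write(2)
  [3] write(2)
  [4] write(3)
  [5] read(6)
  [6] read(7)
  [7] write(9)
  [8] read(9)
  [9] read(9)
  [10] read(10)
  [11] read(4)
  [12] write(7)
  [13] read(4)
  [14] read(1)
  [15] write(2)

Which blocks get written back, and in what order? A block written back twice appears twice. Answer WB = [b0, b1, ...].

  0 | R B3 → L3 miss [-]
  1 | R B9 → L1 miss [-]
  2 | W B2 → L2 miss [D]
  3 | W B2 → L2 hit [D]
  4 | W B3 → L3 hit [D]
  5 | R B6 → L2 miss wb→B2 [-]
  6 | R B7 → L3 miss wb→B3 [-]
  7 | W B9 → L1 hit [D]
  8 | R B9 → L1 hit [D]
  9 | R B9 → L1 hit [D]
  10 | R B10 → L2 miss [-]
  11 | R B4 → L0 miss [-]
  12 | W B7 → L3 hit [D]
  13 | R B4 → L0 hit [-]
  14 | R B1 → L1 miss wb→B9 [-]
  15 | W B2 → L2 miss [D]

WB = [2, 3, 9]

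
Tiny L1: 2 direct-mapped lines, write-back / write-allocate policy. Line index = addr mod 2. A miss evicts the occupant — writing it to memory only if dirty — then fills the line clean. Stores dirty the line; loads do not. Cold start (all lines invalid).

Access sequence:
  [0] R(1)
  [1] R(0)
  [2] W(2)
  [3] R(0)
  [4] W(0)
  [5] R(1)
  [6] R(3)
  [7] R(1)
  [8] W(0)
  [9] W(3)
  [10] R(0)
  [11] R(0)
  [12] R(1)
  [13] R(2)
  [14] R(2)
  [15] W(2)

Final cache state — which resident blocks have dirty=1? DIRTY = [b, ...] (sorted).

  0 | R B1 → L1 miss [-]
  1 | R B0 → L0 miss [-]
  2 | W B2 → L0 miss [D]
  3 | R B0 → L0 miss wb→B2 [-]
  4 | W B0 → L0 hit [D]
  5 | R B1 → L1 hit [-]
  6 | R B3 → L1 miss [-]
  7 | R B1 → L1 miss [-]
  8 | W B0 → L0 hit [D]
  9 | W B3 → L1 miss [D]
  10 | R B0 → L0 hit [D]
  11 | R B0 → L0 hit [D]
  12 | R B1 → L1 miss wb→B3 [-]
  13 | R B2 → L0 miss wb→B0 [-]
  14 | R B2 → L0 hit [-]
  15 | W B2 → L0 hit [D]

DIRTY = [2]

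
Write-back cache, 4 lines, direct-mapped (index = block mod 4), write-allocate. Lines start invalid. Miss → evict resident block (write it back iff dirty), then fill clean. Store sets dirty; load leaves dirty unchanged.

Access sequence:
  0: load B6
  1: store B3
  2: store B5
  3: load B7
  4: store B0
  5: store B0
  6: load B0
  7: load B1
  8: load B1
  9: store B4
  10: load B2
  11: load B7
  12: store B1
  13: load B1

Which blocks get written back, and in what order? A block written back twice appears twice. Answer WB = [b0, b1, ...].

0: R B6 -> L2 miss  d=-]
1: W B3 -> L3 miss  d=D]
2: W B5 -> L1 miss  d=D]
3: R B7 -> L3 miss wb->B3  d=-]
4: W B0 -> L0 miss  d=D]
5: W B0 -> L0 hit  d=D]
6: R B0 -> L0 hit  d=D]
7: R B1 -> L1 miss wb->B5  d=-]
8: R B1 -> L1 hit  d=-]
9: W B4 -> L0 miss wb->B0  d=D]
10: R B2 -> L2 miss  d=-]
11: R B7 -> L3 hit  d=-]
12: W B1 -> L1 hit  d=D]
13: R B1 -> L1 hit  d=D]

WB = [3, 5, 0]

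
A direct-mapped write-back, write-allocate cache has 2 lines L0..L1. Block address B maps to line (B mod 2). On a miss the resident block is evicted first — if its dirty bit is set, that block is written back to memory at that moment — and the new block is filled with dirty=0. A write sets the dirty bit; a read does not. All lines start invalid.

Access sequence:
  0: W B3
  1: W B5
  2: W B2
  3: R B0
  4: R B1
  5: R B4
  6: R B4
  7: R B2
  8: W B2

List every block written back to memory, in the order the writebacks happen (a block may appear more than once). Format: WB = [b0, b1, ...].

WB = [3, 2, 5]

  0 | W B3 → L1 miss [D]
  1 | W B5 → L1 miss wb→B3 [D]
  2 | W B2 → L0 miss [D]
  3 | R B0 → L0 miss wb→B2 [-]
  4 | R B1 → L1 miss wb→B5 [-]
  5 | R B4 → L0 miss [-]
  6 | R B4 → L0 hit [-]
  7 | R B2 → L0 miss [-]
  8 | W B2 → L0 hit [D]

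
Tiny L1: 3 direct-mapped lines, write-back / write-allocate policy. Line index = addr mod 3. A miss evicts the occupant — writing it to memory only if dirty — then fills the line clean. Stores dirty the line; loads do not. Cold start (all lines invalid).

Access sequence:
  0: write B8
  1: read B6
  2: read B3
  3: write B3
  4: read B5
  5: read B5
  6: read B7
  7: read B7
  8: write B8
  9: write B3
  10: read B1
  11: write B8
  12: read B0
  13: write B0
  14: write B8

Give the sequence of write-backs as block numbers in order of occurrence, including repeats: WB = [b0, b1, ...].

  0 | W B8 → L2 miss [D]
  1 | R B6 → L0 miss [-]
  2 | R B3 → L0 miss [-]
  3 | W B3 → L0 hit [D]
  4 | R B5 → L2 miss wb→B8 [-]
  5 | R B5 → L2 hit [-]
  6 | R B7 → L1 miss [-]
  7 | R B7 → L1 hit [-]
  8 | W B8 → L2 miss [D]
  9 | W B3 → L0 hit [D]
  10 | R B1 → L1 miss [-]
  11 | W B8 → L2 hit [D]
  12 | R B0 → L0 miss wb→B3 [-]
  13 | W B0 → L0 hit [D]
  14 | W B8 → L2 hit [D]

WB = [8, 3]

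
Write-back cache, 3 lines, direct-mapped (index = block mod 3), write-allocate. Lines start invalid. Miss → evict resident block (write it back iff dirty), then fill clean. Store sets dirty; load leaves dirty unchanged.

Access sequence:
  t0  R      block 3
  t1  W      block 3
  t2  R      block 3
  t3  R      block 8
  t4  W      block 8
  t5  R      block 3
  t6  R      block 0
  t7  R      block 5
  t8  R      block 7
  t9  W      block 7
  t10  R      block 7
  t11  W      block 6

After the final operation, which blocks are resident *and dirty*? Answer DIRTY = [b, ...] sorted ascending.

DIRTY = [6, 7]

0: R B3 → L0 miss [-]
1: W B3 → L0 hit [D]
2: R B3 → L0 hit [D]
3: R B8 → L2 miss [-]
4: W B8 → L2 hit [D]
5: R B3 → L0 hit [D]
6: R B0 → L0 miss wb→B3 [-]
7: R B5 → L2 miss wb→B8 [-]
8: R B7 → L1 miss [-]
9: W B7 → L1 hit [D]
10: R B7 → L1 hit [D]
11: W B6 → L0 miss [D]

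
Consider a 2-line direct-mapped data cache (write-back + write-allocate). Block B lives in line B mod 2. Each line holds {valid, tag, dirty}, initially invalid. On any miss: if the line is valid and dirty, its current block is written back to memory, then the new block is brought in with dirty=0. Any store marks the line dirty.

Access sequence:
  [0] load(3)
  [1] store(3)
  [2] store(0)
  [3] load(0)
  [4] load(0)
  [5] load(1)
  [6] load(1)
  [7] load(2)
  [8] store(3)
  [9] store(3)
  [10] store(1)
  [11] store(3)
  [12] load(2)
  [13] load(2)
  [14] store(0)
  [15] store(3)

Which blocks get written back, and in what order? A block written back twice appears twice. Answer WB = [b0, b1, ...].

WB = [3, 0, 3, 1]

0: R B3 -> L1 miss  d=-]
1: W B3 -> L1 hit  d=D]
2: W B0 -> L0 miss  d=D]
3: R B0 -> L0 hit  d=D]
4: R B0 -> L0 hit  d=D]
5: R B1 -> L1 miss wb->B3  d=-]
6: R B1 -> L1 hit  d=-]
7: R B2 -> L0 miss wb->B0  d=-]
8: W B3 -> L1 miss  d=D]
9: W B3 -> L1 hit  d=D]
10: W B1 -> L1 miss wb->B3  d=D]
11: W B3 -> L1 miss wb->B1  d=D]
12: R B2 -> L0 hit  d=-]
13: R B2 -> L0 hit  d=-]
14: W B0 -> L0 miss  d=D]
15: W B3 -> L1 hit  d=D]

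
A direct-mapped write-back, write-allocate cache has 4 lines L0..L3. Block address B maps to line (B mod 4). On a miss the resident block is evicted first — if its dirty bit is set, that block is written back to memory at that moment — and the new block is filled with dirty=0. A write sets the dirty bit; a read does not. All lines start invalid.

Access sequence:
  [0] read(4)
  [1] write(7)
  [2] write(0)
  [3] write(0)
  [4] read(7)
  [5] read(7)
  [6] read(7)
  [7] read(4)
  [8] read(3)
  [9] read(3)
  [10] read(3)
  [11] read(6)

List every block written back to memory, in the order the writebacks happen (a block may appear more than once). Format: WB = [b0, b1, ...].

WB = [0, 7]

0: R B4 → L0 miss [-]
1: W B7 → L3 miss [D]
2: W B0 → L0 miss [D]
3: W B0 → L0 hit [D]
4: R B7 → L3 hit [D]
5: R B7 → L3 hit [D]
6: R B7 → L3 hit [D]
7: R B4 → L0 miss wb→B0 [-]
8: R B3 → L3 miss wb→B7 [-]
9: R B3 → L3 hit [-]
10: R B3 → L3 hit [-]
11: R B6 → L2 miss [-]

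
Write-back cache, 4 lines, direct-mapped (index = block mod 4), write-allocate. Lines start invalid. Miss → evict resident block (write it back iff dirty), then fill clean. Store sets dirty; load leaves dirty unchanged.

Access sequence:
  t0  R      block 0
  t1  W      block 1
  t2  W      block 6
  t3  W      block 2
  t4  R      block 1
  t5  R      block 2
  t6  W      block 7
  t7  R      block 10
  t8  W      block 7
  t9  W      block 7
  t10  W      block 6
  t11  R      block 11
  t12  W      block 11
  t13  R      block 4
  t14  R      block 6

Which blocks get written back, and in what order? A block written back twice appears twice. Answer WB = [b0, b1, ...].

WB = [6, 2, 7]

  0 | R B0 → L0 miss [-]
  1 | W B1 → L1 miss [D]
  2 | W B6 → L2 miss [D]
  3 | W B2 → L2 miss wb→B6 [D]
  4 | R B1 → L1 hit [D]
  5 | R B2 → L2 hit [D]
  6 | W B7 → L3 miss [D]
  7 | R B10 → L2 miss wb→B2 [-]
  8 | W B7 → L3 hit [D]
  9 | W B7 → L3 hit [D]
  10 | W B6 → L2 miss [D]
  11 | R B11 → L3 miss wb→B7 [-]
  12 | W B11 → L3 hit [D]
  13 | R B4 → L0 miss [-]
  14 | R B6 → L2 hit [D]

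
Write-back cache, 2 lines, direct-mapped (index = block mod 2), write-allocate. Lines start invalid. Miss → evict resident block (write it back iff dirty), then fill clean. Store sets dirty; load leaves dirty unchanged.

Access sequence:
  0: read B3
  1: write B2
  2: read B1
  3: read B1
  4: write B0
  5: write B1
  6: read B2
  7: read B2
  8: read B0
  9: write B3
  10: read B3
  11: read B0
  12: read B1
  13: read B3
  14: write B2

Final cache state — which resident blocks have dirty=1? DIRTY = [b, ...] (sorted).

0: R B3 -> L1 miss  d=-]
1: W B2 -> L0 miss  d=D]
2: R B1 -> L1 miss  d=-]
3: R B1 -> L1 hit  d=-]
4: W B0 -> L0 miss wb->B2  d=D]
5: W B1 -> L1 hit  d=D]
6: R B2 -> L0 miss wb->B0  d=-]
7: R B2 -> L0 hit  d=-]
8: R B0 -> L0 miss  d=-]
9: W B3 -> L1 miss wb->B1  d=D]
10: R B3 -> L1 hit  d=D]
11: R B0 -> L0 hit  d=-]
12: R B1 -> L1 miss wb->B3  d=-]
13: R B3 -> L1 miss  d=-]
14: W B2 -> L0 miss  d=D]

DIRTY = [2]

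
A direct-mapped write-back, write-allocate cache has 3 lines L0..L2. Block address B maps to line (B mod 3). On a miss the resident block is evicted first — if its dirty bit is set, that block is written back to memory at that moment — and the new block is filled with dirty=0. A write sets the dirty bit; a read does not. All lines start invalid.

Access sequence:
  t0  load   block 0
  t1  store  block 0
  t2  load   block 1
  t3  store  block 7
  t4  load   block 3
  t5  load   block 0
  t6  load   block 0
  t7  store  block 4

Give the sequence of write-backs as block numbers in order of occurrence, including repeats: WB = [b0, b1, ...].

0: R B0 → L0 miss [-]
1: W B0 → L0 hit [D]
2: R B1 → L1 miss [-]
3: W B7 → L1 miss [D]
4: R B3 → L0 miss wb→B0 [-]
5: R B0 → L0 miss [-]
6: R B0 → L0 hit [-]
7: W B4 → L1 miss wb→B7 [D]

WB = [0, 7]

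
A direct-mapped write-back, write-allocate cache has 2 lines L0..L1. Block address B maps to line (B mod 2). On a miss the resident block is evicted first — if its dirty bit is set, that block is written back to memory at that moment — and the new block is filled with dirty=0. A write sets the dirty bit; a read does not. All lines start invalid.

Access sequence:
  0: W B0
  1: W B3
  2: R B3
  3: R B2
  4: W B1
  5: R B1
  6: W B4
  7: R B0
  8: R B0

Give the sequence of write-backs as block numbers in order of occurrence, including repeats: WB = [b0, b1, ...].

WB = [0, 3, 4]

0: W B0 -> L0 miss  d=D]
1: W B3 -> L1 miss  d=D]
2: R B3 -> L1 hit  d=D]
3: R B2 -> L0 miss wb->B0  d=-]
4: W B1 -> L1 miss wb->B3  d=D]
5: R B1 -> L1 hit  d=D]
6: W B4 -> L0 miss  d=D]
7: R B0 -> L0 miss wb->B4  d=-]
8: R B0 -> L0 hit  d=-]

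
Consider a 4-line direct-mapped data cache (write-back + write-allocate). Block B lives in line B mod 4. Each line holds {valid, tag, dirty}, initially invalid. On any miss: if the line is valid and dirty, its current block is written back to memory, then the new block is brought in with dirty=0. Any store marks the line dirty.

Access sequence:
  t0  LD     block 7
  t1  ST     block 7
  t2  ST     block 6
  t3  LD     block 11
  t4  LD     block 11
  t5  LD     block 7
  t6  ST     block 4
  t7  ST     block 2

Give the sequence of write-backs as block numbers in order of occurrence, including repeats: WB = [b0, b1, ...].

0: R B7 -> L3 miss  d=-]
1: W B7 -> L3 hit  d=D]
2: W B6 -> L2 miss  d=D]
3: R B11 -> L3 miss wb->B7  d=-]
4: R B11 -> L3 hit  d=-]
5: R B7 -> L3 miss  d=-]
6: W B4 -> L0 miss  d=D]
7: W B2 -> L2 miss wb->B6  d=D]

WB = [7, 6]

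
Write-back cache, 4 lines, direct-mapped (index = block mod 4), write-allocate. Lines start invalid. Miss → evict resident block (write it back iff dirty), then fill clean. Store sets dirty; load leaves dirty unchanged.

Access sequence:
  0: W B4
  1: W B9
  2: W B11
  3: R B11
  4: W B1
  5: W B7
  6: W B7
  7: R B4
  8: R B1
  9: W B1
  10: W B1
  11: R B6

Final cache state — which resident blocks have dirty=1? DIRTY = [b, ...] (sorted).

DIRTY = [1, 4, 7]

0: W B4 -> L0 miss  d=D]
1: W B9 -> L1 miss  d=D]
2: W B11 -> L3 miss  d=D]
3: R B11 -> L3 hit  d=D]
4: W B1 -> L1 miss wb->B9  d=D]
5: W B7 -> L3 miss wb->B11  d=D]
6: W B7 -> L3 hit  d=D]
7: R B4 -> L0 hit  d=D]
8: R B1 -> L1 hit  d=D]
9: W B1 -> L1 hit  d=D]
10: W B1 -> L1 hit  d=D]
11: R B6 -> L2 miss  d=-]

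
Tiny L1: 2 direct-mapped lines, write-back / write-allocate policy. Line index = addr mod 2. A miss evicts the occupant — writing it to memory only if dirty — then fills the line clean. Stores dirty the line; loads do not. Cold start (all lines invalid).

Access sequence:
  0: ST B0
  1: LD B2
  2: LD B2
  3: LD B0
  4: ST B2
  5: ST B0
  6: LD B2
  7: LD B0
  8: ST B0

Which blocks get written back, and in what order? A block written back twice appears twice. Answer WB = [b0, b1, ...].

0: W B0 → L0 miss [D]
1: R B2 → L0 miss wb→B0 [-]
2: R B2 → L0 hit [-]
3: R B0 → L0 miss [-]
4: W B2 → L0 miss [D]
5: W B0 → L0 miss wb→B2 [D]
6: R B2 → L0 miss wb→B0 [-]
7: R B0 → L0 miss [-]
8: W B0 → L0 hit [D]

WB = [0, 2, 0]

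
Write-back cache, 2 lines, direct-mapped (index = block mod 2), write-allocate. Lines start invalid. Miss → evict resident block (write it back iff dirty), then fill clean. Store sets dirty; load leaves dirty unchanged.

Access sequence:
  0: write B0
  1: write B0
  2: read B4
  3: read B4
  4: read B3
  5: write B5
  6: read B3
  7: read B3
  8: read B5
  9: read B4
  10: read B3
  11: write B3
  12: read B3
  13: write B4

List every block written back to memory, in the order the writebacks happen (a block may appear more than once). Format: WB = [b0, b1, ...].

0: W B0 -> L0 miss  d=D]
1: W B0 -> L0 hit  d=D]
2: R B4 -> L0 miss wb->B0  d=-]
3: R B4 -> L0 hit  d=-]
4: R B3 -> L1 miss  d=-]
5: W B5 -> L1 miss  d=D]
6: R B3 -> L1 miss wb->B5  d=-]
7: R B3 -> L1 hit  d=-]
8: R B5 -> L1 miss  d=-]
9: R B4 -> L0 hit  d=-]
10: R B3 -> L1 miss  d=-]
11: W B3 -> L1 hit  d=D]
12: R B3 -> L1 hit  d=D]
13: W B4 -> L0 hit  d=D]

WB = [0, 5]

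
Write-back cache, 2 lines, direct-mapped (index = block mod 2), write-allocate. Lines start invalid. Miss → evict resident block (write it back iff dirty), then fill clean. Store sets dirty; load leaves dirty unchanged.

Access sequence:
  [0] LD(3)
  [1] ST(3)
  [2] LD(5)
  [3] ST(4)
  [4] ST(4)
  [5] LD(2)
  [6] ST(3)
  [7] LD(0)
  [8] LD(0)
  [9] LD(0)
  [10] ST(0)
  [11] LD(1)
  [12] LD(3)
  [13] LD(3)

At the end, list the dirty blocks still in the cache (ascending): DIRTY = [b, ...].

DIRTY = [0]

0: R B3 → L1 miss [-]
1: W B3 → L1 hit [D]
2: R B5 → L1 miss wb→B3 [-]
3: W B4 → L0 miss [D]
4: W B4 → L0 hit [D]
5: R B2 → L0 miss wb→B4 [-]
6: W B3 → L1 miss [D]
7: R B0 → L0 miss [-]
8: R B0 → L0 hit [-]
9: R B0 → L0 hit [-]
10: W B0 → L0 hit [D]
11: R B1 → L1 miss wb→B3 [-]
12: R B3 → L1 miss [-]
13: R B3 → L1 hit [-]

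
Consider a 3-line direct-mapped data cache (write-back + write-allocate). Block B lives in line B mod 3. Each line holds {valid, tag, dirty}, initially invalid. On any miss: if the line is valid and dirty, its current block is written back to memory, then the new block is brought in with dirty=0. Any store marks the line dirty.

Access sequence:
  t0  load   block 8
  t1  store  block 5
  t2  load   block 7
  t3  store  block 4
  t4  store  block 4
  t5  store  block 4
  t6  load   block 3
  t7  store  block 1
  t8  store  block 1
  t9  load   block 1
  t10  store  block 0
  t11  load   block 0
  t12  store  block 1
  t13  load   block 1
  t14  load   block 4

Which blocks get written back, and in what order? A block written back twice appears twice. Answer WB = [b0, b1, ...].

WB = [4, 1]

  0 | R B8 → L2 miss [-]
  1 | W B5 → L2 miss [D]
  2 | R B7 → L1 miss [-]
  3 | W B4 → L1 miss [D]
  4 | W B4 → L1 hit [D]
  5 | W B4 → L1 hit [D]
  6 | R B3 → L0 miss [-]
  7 | W B1 → L1 miss wb→B4 [D]
  8 | W B1 → L1 hit [D]
  9 | R B1 → L1 hit [D]
  10 | W B0 → L0 miss [D]
  11 | R B0 → L0 hit [D]
  12 | W B1 → L1 hit [D]
  13 | R B1 → L1 hit [D]
  14 | R B4 → L1 miss wb→B1 [-]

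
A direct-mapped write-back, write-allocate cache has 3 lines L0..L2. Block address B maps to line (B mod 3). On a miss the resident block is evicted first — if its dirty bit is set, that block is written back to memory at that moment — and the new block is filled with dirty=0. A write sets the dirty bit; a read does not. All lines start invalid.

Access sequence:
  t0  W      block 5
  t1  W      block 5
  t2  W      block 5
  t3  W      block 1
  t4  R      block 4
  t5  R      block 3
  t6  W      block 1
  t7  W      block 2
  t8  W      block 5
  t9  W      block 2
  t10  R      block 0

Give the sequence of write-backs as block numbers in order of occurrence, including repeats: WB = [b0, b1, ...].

0: W B5 → L2 miss [D]
1: W B5 → L2 hit [D]
2: W B5 → L2 hit [D]
3: W B1 → L1 miss [D]
4: R B4 → L1 miss wb→B1 [-]
5: R B3 → L0 miss [-]
6: W B1 → L1 miss [D]
7: W B2 → L2 miss wb→B5 [D]
8: W B5 → L2 miss wb→B2 [D]
9: W B2 → L2 miss wb→B5 [D]
10: R B0 → L0 miss [-]

WB = [1, 5, 2, 5]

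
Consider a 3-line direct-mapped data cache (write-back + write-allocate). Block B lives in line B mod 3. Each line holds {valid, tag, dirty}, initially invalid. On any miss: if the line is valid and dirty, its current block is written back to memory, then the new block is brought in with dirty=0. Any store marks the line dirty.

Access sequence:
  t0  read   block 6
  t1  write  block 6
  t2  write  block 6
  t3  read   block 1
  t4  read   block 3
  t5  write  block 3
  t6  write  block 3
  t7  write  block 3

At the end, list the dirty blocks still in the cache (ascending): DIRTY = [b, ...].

0: R B6 -> L0 miss  d=-]
1: W B6 -> L0 hit  d=D]
2: W B6 -> L0 hit  d=D]
3: R B1 -> L1 miss  d=-]
4: R B3 -> L0 miss wb->B6  d=-]
5: W B3 -> L0 hit  d=D]
6: W B3 -> L0 hit  d=D]
7: W B3 -> L0 hit  d=D]

DIRTY = [3]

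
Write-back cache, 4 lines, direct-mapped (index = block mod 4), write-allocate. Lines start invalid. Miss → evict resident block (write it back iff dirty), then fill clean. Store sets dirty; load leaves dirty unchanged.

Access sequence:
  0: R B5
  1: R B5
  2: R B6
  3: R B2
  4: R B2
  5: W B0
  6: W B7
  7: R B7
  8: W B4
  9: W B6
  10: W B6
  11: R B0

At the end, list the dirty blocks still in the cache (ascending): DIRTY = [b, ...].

DIRTY = [6, 7]

0: R B5 → L1 miss [-]
1: R B5 → L1 hit [-]
2: R B6 → L2 miss [-]
3: R B2 → L2 miss [-]
4: R B2 → L2 hit [-]
5: W B0 → L0 miss [D]
6: W B7 → L3 miss [D]
7: R B7 → L3 hit [D]
8: W B4 → L0 miss wb→B0 [D]
9: W B6 → L2 miss [D]
10: W B6 → L2 hit [D]
11: R B0 → L0 miss wb→B4 [-]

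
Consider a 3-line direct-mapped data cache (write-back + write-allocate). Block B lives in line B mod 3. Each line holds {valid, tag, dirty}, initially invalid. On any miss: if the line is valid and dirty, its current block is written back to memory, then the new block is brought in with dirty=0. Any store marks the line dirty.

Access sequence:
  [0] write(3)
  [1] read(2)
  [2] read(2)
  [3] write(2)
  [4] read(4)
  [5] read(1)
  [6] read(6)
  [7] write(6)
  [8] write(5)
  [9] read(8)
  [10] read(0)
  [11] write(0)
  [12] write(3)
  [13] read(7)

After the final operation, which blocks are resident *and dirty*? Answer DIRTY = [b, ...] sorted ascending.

0: W B3 -> L0 miss  d=D]
1: R B2 -> L2 miss  d=-]
2: R B2 -> L2 hit  d=-]
3: W B2 -> L2 hit  d=D]
4: R B4 -> L1 miss  d=-]
5: R B1 -> L1 miss  d=-]
6: R B6 -> L0 miss wb->B3  d=-]
7: W B6 -> L0 hit  d=D]
8: W B5 -> L2 miss wb->B2  d=D]
9: R B8 -> L2 miss wb->B5  d=-]
10: R B0 -> L0 miss wb->B6  d=-]
11: W B0 -> L0 hit  d=D]
12: W B3 -> L0 miss wb->B0  d=D]
13: R B7 -> L1 miss  d=-]

DIRTY = [3]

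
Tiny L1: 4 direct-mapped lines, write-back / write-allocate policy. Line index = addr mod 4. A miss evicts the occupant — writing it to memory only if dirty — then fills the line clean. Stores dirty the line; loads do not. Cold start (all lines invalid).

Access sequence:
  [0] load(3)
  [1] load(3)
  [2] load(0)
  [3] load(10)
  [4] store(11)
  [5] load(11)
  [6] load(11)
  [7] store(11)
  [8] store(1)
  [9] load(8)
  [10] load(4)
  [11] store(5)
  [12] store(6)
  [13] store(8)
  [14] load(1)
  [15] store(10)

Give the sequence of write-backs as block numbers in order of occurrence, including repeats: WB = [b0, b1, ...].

WB = [1, 5, 6]

0: R B3 → L3 miss [-]
1: R B3 → L3 hit [-]
2: R B0 → L0 miss [-]
3: R B10 → L2 miss [-]
4: W B11 → L3 miss [D]
5: R B11 → L3 hit [D]
6: R B11 → L3 hit [D]
7: W B11 → L3 hit [D]
8: W B1 → L1 miss [D]
9: R B8 → L0 miss [-]
10: R B4 → L0 miss [-]
11: W B5 → L1 miss wb→B1 [D]
12: W B6 → L2 miss [D]
13: W B8 → L0 miss [D]
14: R B1 → L1 miss wb→B5 [-]
15: W B10 → L2 miss wb→B6 [D]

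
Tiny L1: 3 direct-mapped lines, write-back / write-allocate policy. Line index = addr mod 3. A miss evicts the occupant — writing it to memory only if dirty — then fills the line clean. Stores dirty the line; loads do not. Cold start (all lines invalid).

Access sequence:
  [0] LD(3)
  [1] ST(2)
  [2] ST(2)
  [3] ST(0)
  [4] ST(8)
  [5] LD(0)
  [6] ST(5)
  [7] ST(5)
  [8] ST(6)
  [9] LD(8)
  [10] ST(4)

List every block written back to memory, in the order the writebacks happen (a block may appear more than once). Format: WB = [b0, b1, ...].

  0 | R B3 → L0 miss [-]
  1 | W B2 → L2 miss [D]
  2 | W B2 → L2 hit [D]
  3 | W B0 → L0 miss [D]
  4 | W B8 → L2 miss wb→B2 [D]
  5 | R B0 → L0 hit [D]
  6 | W B5 → L2 miss wb→B8 [D]
  7 | W B5 → L2 hit [D]
  8 | W B6 → L0 miss wb→B0 [D]
  9 | R B8 → L2 miss wb→B5 [-]
  10 | W B4 → L1 miss [D]

WB = [2, 8, 0, 5]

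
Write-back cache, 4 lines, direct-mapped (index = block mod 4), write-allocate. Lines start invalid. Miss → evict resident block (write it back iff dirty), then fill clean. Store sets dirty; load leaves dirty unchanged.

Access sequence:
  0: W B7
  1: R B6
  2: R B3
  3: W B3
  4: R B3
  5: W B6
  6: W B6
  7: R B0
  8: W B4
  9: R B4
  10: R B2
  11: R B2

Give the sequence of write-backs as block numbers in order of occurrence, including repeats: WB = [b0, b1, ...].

0: W B7 → L3 miss [D]
1: R B6 → L2 miss [-]
2: R B3 → L3 miss wb→B7 [-]
3: W B3 → L3 hit [D]
4: R B3 → L3 hit [D]
5: W B6 → L2 hit [D]
6: W B6 → L2 hit [D]
7: R B0 → L0 miss [-]
8: W B4 → L0 miss [D]
9: R B4 → L0 hit [D]
10: R B2 → L2 miss wb→B6 [-]
11: R B2 → L2 hit [-]

WB = [7, 6]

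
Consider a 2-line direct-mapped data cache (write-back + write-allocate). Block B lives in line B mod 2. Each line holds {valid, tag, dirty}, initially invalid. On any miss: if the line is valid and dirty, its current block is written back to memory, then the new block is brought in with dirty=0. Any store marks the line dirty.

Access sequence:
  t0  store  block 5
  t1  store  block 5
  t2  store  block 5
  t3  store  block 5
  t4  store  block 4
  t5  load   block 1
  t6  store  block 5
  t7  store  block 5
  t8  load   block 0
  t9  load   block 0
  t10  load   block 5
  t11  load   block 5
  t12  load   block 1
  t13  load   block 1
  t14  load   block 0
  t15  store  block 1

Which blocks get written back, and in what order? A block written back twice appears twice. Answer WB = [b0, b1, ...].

  0 | W B5 → L1 miss [D]
  1 | W B5 → L1 hit [D]
  2 | W B5 → L1 hit [D]
  3 | W B5 → L1 hit [D]
  4 | W B4 → L0 miss [D]
  5 | R B1 → L1 miss wb→B5 [-]
  6 | W B5 → L1 miss [D]
  7 | W B5 → L1 hit [D]
  8 | R B0 → L0 miss wb→B4 [-]
  9 | R B0 → L0 hit [-]
  10 | R B5 → L1 hit [D]
  11 | R B5 → L1 hit [D]
  12 | R B1 → L1 miss wb→B5 [-]
  13 | R B1 → L1 hit [-]
  14 | R B0 → L0 hit [-]
  15 | W B1 → L1 hit [D]

WB = [5, 4, 5]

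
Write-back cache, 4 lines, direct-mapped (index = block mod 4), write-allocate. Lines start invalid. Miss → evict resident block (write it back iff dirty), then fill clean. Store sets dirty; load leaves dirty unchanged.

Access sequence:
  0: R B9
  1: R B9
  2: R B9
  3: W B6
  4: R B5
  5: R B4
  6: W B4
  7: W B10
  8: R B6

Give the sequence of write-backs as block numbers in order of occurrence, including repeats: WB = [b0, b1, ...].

WB = [6, 10]

0: R B9 -> L1 miss  d=-]
1: R B9 -> L1 hit  d=-]
2: R B9 -> L1 hit  d=-]
3: W B6 -> L2 miss  d=D]
4: R B5 -> L1 miss  d=-]
5: R B4 -> L0 miss  d=-]
6: W B4 -> L0 hit  d=D]
7: W B10 -> L2 miss wb->B6  d=D]
8: R B6 -> L2 miss wb->B10  d=-]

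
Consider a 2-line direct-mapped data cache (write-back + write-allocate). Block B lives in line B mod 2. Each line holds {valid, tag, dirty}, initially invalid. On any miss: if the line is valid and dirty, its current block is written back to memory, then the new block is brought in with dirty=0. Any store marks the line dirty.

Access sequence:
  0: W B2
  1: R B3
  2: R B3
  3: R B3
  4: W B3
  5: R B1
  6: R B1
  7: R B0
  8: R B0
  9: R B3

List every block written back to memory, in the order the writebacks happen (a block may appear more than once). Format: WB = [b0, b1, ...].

  0 | W B2 → L0 miss [D]
  1 | R B3 → L1 miss [-]
  2 | R B3 → L1 hit [-]
  3 | R B3 → L1 hit [-]
  4 | W B3 → L1 hit [D]
  5 | R B1 → L1 miss wb→B3 [-]
  6 | R B1 → L1 hit [-]
  7 | R B0 → L0 miss wb→B2 [-]
  8 | R B0 → L0 hit [-]
  9 | R B3 → L1 miss [-]

WB = [3, 2]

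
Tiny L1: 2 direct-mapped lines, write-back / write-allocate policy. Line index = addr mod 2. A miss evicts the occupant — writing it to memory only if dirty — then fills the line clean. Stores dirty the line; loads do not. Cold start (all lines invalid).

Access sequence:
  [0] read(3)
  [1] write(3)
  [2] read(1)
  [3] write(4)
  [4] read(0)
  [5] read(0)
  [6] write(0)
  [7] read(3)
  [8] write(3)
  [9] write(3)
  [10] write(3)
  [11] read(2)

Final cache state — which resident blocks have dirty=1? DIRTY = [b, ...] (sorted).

DIRTY = [3]

0: R B3 -> L1 miss  d=-]
1: W B3 -> L1 hit  d=D]
2: R B1 -> L1 miss wb->B3  d=-]
3: W B4 -> L0 miss  d=D]
4: R B0 -> L0 miss wb->B4  d=-]
5: R B0 -> L0 hit  d=-]
6: W B0 -> L0 hit  d=D]
7: R B3 -> L1 miss  d=-]
8: W B3 -> L1 hit  d=D]
9: W B3 -> L1 hit  d=D]
10: W B3 -> L1 hit  d=D]
11: R B2 -> L0 miss wb->B0  d=-]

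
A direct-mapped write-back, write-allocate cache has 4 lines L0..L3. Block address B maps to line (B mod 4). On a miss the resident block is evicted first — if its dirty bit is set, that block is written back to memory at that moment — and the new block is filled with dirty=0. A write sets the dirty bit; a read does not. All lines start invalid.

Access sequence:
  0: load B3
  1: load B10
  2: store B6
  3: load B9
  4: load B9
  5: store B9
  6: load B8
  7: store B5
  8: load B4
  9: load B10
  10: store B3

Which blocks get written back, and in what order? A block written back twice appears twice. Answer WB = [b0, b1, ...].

0: R B3 → L3 miss [-]
1: R B10 → L2 miss [-]
2: W B6 → L2 miss [D]
3: R B9 → L1 miss [-]
4: R B9 → L1 hit [-]
5: W B9 → L1 hit [D]
6: R B8 → L0 miss [-]
7: W B5 → L1 miss wb→B9 [D]
8: R B4 → L0 miss [-]
9: R B10 → L2 miss wb→B6 [-]
10: W B3 → L3 hit [D]

WB = [9, 6]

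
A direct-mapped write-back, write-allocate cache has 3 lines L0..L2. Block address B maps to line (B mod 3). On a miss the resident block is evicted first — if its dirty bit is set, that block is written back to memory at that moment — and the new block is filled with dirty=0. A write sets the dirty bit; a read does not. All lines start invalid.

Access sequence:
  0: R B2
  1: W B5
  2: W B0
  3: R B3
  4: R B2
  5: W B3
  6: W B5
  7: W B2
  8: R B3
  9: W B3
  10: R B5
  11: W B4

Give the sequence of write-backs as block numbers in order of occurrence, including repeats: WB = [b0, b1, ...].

WB = [0, 5, 5, 2]

  0 | R B2 → L2 miss [-]
  1 | W B5 → L2 miss [D]
  2 | W B0 → L0 miss [D]
  3 | R B3 → L0 miss wb→B0 [-]
  4 | R B2 → L2 miss wb→B5 [-]
  5 | W B3 → L0 hit [D]
  6 | W B5 → L2 miss [D]
  7 | W B2 → L2 miss wb→B5 [D]
  8 | R B3 → L0 hit [D]
  9 | W B3 → L0 hit [D]
  10 | R B5 → L2 miss wb→B2 [-]
  11 | W B4 → L1 miss [D]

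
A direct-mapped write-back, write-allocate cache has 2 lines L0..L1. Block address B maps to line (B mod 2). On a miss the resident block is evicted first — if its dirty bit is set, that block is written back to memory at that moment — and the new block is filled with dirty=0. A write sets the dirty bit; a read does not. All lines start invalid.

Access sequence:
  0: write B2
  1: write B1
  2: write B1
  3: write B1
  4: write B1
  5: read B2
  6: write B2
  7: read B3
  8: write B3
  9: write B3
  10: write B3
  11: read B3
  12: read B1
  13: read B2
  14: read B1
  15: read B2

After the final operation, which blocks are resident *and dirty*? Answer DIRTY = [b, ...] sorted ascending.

DIRTY = [2]

0: W B2 → L0 miss [D]
1: W B1 → L1 miss [D]
2: W B1 → L1 hit [D]
3: W B1 → L1 hit [D]
4: W B1 → L1 hit [D]
5: R B2 → L0 hit [D]
6: W B2 → L0 hit [D]
7: R B3 → L1 miss wb→B1 [-]
8: W B3 → L1 hit [D]
9: W B3 → L1 hit [D]
10: W B3 → L1 hit [D]
11: R B3 → L1 hit [D]
12: R B1 → L1 miss wb→B3 [-]
13: R B2 → L0 hit [D]
14: R B1 → L1 hit [-]
15: R B2 → L0 hit [D]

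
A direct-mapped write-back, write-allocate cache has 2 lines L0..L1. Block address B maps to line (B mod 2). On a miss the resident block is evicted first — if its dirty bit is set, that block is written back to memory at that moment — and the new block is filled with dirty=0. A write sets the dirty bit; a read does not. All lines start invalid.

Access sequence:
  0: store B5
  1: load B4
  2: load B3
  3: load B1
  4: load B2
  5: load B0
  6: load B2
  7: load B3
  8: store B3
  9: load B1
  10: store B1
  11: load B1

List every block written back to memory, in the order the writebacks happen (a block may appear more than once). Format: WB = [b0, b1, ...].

0: W B5 → L1 miss [D]
1: R B4 → L0 miss [-]
2: R B3 → L1 miss wb→B5 [-]
3: R B1 → L1 miss [-]
4: R B2 → L0 miss [-]
5: R B0 → L0 miss [-]
6: R B2 → L0 miss [-]
7: R B3 → L1 miss [-]
8: W B3 → L1 hit [D]
9: R B1 → L1 miss wb→B3 [-]
10: W B1 → L1 hit [D]
11: R B1 → L1 hit [D]

WB = [5, 3]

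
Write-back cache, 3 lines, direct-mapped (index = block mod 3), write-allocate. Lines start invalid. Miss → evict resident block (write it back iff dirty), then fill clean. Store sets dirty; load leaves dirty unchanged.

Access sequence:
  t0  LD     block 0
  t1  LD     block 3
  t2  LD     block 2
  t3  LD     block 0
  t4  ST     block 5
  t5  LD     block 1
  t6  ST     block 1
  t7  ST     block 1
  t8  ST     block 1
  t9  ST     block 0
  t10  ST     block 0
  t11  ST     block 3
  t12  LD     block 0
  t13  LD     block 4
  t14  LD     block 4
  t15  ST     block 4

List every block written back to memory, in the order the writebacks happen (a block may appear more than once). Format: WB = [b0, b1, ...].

WB = [0, 3, 1]

0: R B0 -> L0 miss  d=-]
1: R B3 -> L0 miss  d=-]
2: R B2 -> L2 miss  d=-]
3: R B0 -> L0 miss  d=-]
4: W B5 -> L2 miss  d=D]
5: R B1 -> L1 miss  d=-]
6: W B1 -> L1 hit  d=D]
7: W B1 -> L1 hit  d=D]
8: W B1 -> L1 hit  d=D]
9: W B0 -> L0 hit  d=D]
10: W B0 -> L0 hit  d=D]
11: W B3 -> L0 miss wb->B0  d=D]
12: R B0 -> L0 miss wb->B3  d=-]
13: R B4 -> L1 miss wb->B1  d=-]
14: R B4 -> L1 hit  d=-]
15: W B4 -> L1 hit  d=D]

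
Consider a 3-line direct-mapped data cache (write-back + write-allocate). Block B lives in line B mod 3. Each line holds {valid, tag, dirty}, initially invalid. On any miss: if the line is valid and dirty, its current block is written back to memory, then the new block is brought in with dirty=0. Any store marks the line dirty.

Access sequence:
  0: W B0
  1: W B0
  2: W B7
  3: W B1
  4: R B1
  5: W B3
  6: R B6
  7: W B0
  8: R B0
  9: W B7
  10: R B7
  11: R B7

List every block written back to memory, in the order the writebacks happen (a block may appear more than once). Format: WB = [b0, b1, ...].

WB = [7, 0, 3, 1]

0: W B0 -> L0 miss  d=D]
1: W B0 -> L0 hit  d=D]
2: W B7 -> L1 miss  d=D]
3: W B1 -> L1 miss wb->B7  d=D]
4: R B1 -> L1 hit  d=D]
5: W B3 -> L0 miss wb->B0  d=D]
6: R B6 -> L0 miss wb->B3  d=-]
7: W B0 -> L0 miss  d=D]
8: R B0 -> L0 hit  d=D]
9: W B7 -> L1 miss wb->B1  d=D]
10: R B7 -> L1 hit  d=D]
11: R B7 -> L1 hit  d=D]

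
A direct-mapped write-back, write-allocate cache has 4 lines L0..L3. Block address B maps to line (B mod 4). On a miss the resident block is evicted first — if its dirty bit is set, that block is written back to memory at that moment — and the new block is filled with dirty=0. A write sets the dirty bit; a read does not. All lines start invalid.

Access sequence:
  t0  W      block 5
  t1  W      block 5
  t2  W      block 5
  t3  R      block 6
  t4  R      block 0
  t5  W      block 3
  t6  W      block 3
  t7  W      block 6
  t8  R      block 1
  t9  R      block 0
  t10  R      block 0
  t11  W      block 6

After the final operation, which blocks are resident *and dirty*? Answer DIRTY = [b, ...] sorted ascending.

  0 | W B5 → L1 miss [D]
  1 | W B5 → L1 hit [D]
  2 | W B5 → L1 hit [D]
  3 | R B6 → L2 miss [-]
  4 | R B0 → L0 miss [-]
  5 | W B3 → L3 miss [D]
  6 | W B3 → L3 hit [D]
  7 | W B6 → L2 hit [D]
  8 | R B1 → L1 miss wb→B5 [-]
  9 | R B0 → L0 hit [-]
  10 | R B0 → L0 hit [-]
  11 | W B6 → L2 hit [D]

DIRTY = [3, 6]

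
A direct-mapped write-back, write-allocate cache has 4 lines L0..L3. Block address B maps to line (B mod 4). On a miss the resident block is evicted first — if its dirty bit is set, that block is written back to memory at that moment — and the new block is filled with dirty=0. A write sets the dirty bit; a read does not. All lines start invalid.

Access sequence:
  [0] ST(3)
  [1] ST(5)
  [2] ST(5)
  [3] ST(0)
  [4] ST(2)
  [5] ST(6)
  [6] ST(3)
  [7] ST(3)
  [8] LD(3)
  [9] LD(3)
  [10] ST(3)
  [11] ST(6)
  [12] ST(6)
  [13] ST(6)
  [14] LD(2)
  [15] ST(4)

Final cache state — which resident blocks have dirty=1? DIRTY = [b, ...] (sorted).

DIRTY = [3, 4, 5]

0: W B3 -> L3 miss  d=D]
1: W B5 -> L1 miss  d=D]
2: W B5 -> L1 hit  d=D]
3: W B0 -> L0 miss  d=D]
4: W B2 -> L2 miss  d=D]
5: W B6 -> L2 miss wb->B2  d=D]
6: W B3 -> L3 hit  d=D]
7: W B3 -> L3 hit  d=D]
8: R B3 -> L3 hit  d=D]
9: R B3 -> L3 hit  d=D]
10: W B3 -> L3 hit  d=D]
11: W B6 -> L2 hit  d=D]
12: W B6 -> L2 hit  d=D]
13: W B6 -> L2 hit  d=D]
14: R B2 -> L2 miss wb->B6  d=-]
15: W B4 -> L0 miss wb->B0  d=D]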